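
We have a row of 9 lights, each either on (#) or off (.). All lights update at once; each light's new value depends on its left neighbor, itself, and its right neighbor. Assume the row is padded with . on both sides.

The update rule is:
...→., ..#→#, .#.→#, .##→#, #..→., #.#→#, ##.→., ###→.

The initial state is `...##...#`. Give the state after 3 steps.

step 1: ..##...##
step 2: .##...##.
step 3: ##...##..

##...##..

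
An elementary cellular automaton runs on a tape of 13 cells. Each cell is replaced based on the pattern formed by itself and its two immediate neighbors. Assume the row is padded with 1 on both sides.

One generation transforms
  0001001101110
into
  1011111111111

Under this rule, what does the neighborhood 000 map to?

0

At position 1 the neighborhood is 000; the next row has 0 there.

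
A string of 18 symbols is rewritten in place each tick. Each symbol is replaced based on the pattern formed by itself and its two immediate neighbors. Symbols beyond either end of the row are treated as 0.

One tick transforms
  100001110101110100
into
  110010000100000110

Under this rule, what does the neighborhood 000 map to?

At position 2 the neighborhood is 000; the next row has 0 there.

0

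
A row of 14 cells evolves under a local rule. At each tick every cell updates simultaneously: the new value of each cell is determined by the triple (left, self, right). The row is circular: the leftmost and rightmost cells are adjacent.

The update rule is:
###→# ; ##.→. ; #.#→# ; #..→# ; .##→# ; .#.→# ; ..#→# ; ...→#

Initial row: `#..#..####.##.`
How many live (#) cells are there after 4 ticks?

12

tick 1: #########.##.#
tick 2: ########.##.##
tick 3: #######.##.###
tick 4: ######.##.####
count of #: 12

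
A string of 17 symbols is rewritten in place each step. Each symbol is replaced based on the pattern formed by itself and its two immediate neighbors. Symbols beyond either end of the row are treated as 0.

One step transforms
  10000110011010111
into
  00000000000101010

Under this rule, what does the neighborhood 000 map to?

At position 2 the neighborhood is 000; the next row has 0 there.

0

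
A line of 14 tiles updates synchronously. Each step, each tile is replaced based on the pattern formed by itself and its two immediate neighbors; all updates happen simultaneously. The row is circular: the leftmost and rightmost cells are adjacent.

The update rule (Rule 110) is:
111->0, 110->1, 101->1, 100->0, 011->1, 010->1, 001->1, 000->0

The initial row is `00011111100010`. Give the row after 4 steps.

11110110001111

step 1: 00110000100110
step 2: 01110001101110
step 3: 11010011111010
step 4: 11110110001111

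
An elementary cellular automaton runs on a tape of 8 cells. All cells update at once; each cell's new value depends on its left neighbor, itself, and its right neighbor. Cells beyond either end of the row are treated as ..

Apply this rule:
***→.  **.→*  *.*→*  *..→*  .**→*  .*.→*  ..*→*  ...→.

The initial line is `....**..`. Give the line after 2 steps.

step 1: ...****.
step 2: ..**..**

..**..**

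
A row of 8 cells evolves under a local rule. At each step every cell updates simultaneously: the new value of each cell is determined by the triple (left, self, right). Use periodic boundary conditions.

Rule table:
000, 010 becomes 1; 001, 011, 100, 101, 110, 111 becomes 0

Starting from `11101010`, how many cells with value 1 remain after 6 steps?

5

00001010
11101010  (repeats step 0; period 2)
step 6: 11101010
count of 1: 5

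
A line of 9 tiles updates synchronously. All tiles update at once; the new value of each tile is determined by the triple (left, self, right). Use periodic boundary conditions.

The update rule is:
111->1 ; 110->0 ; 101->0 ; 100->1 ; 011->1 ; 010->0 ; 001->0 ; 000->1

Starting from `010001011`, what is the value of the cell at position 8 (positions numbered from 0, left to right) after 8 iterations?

1

001100010
101011001
000010101
111000000
110111110
100111100
010111010
000110001
position 8 holds 1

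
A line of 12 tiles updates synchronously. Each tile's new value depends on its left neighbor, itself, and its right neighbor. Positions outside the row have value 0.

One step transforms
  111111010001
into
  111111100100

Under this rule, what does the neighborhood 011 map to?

1

At position 0 the neighborhood is 011; the next row has 1 there.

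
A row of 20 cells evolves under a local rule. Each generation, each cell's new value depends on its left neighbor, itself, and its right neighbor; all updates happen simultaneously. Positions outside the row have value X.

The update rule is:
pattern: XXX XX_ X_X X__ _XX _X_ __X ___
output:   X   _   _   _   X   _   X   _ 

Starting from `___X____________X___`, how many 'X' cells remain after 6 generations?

__X____________X___X
_X____________X___XX
_____________X___XXX
____________X___XXXX
___________X___XXXXX
__________X___XXXXXX
count of X: 7

7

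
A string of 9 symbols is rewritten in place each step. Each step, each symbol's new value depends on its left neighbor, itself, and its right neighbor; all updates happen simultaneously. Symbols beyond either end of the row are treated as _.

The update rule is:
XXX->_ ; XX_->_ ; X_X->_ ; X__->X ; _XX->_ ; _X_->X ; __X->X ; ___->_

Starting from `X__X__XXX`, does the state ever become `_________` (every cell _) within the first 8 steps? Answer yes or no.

XXXXXX___
______X__
_____XXX_
____X___X
___XXX_XX
__X______
_XXX_____
X___X____
step 8 is X___X____, still not uniform _

no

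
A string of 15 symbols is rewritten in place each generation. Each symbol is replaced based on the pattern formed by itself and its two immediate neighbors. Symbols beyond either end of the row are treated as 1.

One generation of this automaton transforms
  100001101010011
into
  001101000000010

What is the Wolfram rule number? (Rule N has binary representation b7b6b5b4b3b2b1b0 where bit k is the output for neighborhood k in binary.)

position 14: 111 → 0  (bit 7 = 0)
position 0: 110 → 0  (bit 6 = 0)
position 7: 101 → 0  (bit 5 = 0)
position 1: 100 → 0  (bit 4 = 0)
position 5: 011 → 1  (bit 3 = 1)
position 8: 010 → 0  (bit 2 = 0)
position 4: 001 → 0  (bit 1 = 0)
position 2: 000 → 1  (bit 0 = 1)
bits b7..b0 = 00001001 = 9

9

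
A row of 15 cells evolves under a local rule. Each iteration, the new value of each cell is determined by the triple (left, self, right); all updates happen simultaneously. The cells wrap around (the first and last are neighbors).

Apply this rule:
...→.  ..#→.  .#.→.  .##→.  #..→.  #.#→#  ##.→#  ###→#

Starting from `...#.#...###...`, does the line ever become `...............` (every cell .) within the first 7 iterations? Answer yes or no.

yes

....#.....##...
...........#...
...............
all cells are . at iteration 3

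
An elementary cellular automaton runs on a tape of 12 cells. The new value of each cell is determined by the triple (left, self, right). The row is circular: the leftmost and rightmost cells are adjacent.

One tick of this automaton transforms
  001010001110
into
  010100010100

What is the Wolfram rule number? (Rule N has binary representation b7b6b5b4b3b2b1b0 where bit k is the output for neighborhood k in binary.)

162

position 9: 111 → 1  (bit 7 = 1)
position 10: 110 → 0  (bit 6 = 0)
position 3: 101 → 1  (bit 5 = 1)
position 5: 100 → 0  (bit 4 = 0)
position 8: 011 → 0  (bit 3 = 0)
position 2: 010 → 0  (bit 2 = 0)
position 1: 001 → 1  (bit 1 = 1)
position 0: 000 → 0  (bit 0 = 0)
bits b7..b0 = 10100010 = 162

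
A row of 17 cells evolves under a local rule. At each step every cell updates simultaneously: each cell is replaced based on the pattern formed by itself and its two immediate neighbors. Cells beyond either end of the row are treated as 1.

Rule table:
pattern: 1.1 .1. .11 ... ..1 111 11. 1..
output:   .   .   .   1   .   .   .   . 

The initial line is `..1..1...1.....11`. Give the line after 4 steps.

.11111...1.....1.

step 1: .......1...111...
step 2: .11111...1.....1.
step 3: .......1...111...  (repeats step 1; period 2)
step 4: .11111...1.....1.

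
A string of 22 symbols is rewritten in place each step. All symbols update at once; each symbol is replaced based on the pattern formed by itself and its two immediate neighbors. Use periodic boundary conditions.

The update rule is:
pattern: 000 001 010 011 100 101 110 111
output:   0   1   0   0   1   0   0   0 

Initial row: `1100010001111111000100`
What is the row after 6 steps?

0010101010000000101011
1100000001000001000000
0010000010100010100001
1101000100010100010010
0000101010100010101100
0001000000010100000010

0001000000010100000010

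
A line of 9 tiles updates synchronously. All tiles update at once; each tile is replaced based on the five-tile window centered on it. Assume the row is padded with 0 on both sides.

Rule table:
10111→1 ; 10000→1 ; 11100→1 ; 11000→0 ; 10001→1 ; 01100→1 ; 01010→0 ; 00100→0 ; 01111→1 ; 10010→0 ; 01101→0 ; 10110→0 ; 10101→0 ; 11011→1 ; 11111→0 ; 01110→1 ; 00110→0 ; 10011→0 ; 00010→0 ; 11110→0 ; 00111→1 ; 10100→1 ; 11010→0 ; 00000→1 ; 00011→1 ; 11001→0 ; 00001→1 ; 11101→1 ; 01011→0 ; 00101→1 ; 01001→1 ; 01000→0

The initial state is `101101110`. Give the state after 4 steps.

110100010

100011110
001111010
111101010
110100010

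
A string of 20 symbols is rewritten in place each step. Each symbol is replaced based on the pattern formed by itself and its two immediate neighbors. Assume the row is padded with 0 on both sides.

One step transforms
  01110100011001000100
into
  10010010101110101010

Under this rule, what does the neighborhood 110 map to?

1

At position 3 the neighborhood is 110; the next row has 1 there.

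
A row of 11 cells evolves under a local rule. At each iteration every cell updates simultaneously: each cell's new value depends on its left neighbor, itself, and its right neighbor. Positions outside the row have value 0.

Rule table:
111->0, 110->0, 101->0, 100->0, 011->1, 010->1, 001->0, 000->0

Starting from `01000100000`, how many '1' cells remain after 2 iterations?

iteration 1: 01000100000  (fixed point — unchanged through iteration 2)
count of 1: 2

2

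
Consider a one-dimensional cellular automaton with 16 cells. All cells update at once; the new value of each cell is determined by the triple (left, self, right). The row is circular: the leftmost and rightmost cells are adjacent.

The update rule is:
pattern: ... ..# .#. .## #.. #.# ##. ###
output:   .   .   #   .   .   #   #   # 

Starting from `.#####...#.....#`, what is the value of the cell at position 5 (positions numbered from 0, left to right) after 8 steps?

#.####...#.....#
##.###...#......
.##.##...#......
..##.#...#......
...###...#......
....##...#......
.....#...#......
.....#...#......
position 5 holds #

#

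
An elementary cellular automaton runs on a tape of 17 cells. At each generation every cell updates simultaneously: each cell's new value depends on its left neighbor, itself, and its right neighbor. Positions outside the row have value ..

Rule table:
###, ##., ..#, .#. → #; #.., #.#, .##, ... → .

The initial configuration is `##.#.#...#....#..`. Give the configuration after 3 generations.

.#.#.#..##...##..
##.#.#.#.#..#.#..
.#.#.#.#.#.##.#..

.#.#.#.#.#.##.#..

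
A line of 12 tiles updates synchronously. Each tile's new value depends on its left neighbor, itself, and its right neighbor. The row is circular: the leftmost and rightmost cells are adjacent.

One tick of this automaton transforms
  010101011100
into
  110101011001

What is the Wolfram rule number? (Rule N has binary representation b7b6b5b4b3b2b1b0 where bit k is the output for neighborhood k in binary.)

position 8: 111 → 1  (bit 7 = 1)
position 9: 110 → 0  (bit 6 = 0)
position 2: 101 → 0  (bit 5 = 0)
position 10: 100 → 0  (bit 4 = 0)
position 7: 011 → 1  (bit 3 = 1)
position 1: 010 → 1  (bit 2 = 1)
position 0: 001 → 1  (bit 1 = 1)
position 11: 000 → 1  (bit 0 = 1)
bits b7..b0 = 10001111 = 143

143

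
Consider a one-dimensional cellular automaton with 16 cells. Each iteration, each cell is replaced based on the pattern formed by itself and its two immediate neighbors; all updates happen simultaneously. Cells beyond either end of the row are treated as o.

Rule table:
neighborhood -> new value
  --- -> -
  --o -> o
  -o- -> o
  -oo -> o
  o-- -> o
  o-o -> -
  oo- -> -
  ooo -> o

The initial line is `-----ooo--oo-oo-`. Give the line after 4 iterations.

-o-o--oo-ooooooo

o---ooo-ooo--o--
-o-ooo--oo-ooooo
-o-oo-ooo--ooooo
-o-o--oo-ooooooo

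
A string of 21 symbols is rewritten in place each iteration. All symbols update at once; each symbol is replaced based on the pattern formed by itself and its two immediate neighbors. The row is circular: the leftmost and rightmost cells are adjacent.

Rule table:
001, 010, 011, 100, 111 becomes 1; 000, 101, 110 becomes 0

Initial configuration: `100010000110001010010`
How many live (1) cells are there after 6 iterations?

110111001101011011110
100110111001010011100
111100110111011111011
111011100110011110011
110011011101111101111
101110011001111001111
count of 1: 14

14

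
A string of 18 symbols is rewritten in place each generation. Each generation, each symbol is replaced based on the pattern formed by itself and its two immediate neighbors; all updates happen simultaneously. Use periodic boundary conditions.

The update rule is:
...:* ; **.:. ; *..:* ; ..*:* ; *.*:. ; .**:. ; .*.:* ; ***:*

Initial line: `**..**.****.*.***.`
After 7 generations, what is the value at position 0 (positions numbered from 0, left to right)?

*

..**....**..*..*..
**..****..********
*.**.**.**.*******
............******
************.****.
.**********...**..
*.********.***..**
position 0 holds *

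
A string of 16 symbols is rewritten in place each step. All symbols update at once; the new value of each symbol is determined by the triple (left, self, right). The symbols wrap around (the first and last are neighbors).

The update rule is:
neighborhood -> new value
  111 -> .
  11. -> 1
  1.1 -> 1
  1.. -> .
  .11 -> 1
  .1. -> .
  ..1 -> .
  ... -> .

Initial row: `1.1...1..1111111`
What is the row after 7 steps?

11.......1......
11..............
11..............  (fixed point — unchanged through step 7)

11..............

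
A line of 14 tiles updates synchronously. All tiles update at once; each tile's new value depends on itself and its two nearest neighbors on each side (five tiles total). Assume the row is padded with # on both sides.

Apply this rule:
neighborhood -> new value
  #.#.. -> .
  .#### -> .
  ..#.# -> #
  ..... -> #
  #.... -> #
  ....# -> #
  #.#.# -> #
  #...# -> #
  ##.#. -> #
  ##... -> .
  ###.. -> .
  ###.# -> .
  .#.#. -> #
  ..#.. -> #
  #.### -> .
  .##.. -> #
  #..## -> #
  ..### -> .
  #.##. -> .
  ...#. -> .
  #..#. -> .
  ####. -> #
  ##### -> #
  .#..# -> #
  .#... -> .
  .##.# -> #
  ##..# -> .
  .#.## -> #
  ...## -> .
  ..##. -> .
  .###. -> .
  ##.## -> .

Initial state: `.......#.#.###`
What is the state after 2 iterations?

...##....#..#.

.#####.####..#
...##....#..#.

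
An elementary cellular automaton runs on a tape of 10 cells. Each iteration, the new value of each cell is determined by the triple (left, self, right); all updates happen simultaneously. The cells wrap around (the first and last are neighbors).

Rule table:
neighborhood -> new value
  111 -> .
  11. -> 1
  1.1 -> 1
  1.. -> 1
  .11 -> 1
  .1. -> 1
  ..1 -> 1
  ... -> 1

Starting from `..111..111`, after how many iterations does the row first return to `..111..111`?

111.1111.1
..111..111

2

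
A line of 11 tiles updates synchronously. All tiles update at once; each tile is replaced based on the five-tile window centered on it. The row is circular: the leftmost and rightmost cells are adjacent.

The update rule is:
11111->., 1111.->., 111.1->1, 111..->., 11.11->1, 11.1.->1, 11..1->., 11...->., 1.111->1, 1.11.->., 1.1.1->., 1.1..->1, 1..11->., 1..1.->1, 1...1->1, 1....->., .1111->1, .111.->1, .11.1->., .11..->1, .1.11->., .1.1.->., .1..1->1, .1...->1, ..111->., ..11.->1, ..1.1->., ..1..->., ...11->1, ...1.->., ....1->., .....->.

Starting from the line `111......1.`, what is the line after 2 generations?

11.........
11........1

11........1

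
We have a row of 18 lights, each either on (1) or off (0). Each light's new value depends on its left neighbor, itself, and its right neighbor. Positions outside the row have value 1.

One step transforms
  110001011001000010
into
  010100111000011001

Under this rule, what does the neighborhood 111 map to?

At position 0 the neighborhood is 111; the next row has 0 there.

0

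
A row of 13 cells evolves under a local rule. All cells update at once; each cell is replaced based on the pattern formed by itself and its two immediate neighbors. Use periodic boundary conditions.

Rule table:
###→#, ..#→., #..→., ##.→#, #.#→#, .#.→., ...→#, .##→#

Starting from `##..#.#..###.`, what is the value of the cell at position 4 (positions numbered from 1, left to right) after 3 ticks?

##...#...####
##.#...#.####
###..#..#####
position 4 holds .

.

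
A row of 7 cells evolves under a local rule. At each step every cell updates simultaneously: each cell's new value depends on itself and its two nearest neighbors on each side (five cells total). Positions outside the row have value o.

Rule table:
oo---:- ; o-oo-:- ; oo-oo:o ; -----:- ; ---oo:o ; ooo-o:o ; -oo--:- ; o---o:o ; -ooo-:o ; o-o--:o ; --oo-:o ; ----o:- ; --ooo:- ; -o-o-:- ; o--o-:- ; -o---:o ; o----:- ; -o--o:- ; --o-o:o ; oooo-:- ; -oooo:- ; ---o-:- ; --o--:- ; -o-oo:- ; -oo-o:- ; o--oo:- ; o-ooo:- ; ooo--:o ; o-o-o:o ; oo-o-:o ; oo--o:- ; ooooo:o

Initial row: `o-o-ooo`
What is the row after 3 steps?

ooo---o
o-o-oo-
ooo---o

ooo---o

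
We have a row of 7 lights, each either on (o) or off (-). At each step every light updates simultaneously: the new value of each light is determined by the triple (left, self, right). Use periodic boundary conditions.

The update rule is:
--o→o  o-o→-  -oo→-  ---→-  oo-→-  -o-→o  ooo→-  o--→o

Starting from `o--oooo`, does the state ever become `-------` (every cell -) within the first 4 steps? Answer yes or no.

-oo----
o--o---
ooooo-o
-------
all cells are - at step 4

yes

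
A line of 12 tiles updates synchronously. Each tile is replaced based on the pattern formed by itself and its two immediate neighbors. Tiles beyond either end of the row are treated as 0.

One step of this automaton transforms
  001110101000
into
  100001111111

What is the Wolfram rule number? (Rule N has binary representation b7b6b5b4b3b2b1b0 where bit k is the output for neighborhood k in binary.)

53

position 3: 111 → 0  (bit 7 = 0)
position 4: 110 → 0  (bit 6 = 0)
position 5: 101 → 1  (bit 5 = 1)
position 9: 100 → 1  (bit 4 = 1)
position 2: 011 → 0  (bit 3 = 0)
position 6: 010 → 1  (bit 2 = 1)
position 1: 001 → 0  (bit 1 = 0)
position 0: 000 → 1  (bit 0 = 1)
bits b7..b0 = 00110101 = 53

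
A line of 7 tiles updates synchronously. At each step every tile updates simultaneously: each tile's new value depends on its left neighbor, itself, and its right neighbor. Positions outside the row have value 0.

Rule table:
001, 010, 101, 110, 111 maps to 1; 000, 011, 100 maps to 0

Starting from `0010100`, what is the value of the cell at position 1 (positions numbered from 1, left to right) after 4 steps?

0

0111100
1011100
1101100
0110100
position 1 holds 0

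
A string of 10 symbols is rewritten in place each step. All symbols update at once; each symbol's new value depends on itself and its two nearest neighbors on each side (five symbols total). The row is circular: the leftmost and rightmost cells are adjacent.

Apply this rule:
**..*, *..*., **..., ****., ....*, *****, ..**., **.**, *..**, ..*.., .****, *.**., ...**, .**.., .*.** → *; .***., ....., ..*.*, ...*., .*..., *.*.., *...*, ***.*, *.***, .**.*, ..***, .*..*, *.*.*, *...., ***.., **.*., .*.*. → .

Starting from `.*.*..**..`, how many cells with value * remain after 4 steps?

.....****.
...**.**.*
..**.**...
***.****..
count of *: 7

7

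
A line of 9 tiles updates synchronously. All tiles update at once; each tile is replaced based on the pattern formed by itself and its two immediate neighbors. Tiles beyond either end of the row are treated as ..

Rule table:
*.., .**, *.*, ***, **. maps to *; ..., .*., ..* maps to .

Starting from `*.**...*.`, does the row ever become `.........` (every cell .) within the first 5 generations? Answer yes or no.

no

.****...*
.*****...
.******..
.*******.
.********
generation 5 is .********, still not uniform .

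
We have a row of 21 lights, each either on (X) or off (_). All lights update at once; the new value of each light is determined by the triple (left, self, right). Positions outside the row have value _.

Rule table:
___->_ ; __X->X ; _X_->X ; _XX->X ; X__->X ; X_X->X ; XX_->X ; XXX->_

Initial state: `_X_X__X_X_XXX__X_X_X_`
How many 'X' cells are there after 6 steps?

XXXXXXXXXXX_XXXXXXXXX
X_________XXX_______X
XX_______XX_XX_____XX
XXX_____XXXXXXX___XXX
X_XX___XX_____XX_XX_X
XXXXX_XXXX___XXXXXXXX
count of X: 17

17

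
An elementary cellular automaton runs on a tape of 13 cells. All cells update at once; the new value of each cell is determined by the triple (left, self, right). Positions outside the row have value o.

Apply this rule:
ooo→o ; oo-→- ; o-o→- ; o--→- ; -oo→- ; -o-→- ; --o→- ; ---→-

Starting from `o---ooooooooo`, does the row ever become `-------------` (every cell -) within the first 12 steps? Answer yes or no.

step 1: -----oooooooo
step 2: ------ooooooo
step 3: -------oooooo
step 4: --------ooooo
step 5: ---------oooo
step 6: ----------ooo
step 7: -----------oo
step 8: ------------o
step 9: -------------
all cells are - at step 9

yes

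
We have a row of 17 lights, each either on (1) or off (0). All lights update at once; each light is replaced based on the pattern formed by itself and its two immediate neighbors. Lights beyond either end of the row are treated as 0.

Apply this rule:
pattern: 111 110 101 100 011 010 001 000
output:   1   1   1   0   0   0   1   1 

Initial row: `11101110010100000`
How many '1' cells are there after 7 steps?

9

01110110101001111
10111011010010111
01011101100101011
10101110101010101
01010111010101010
10101011101010100
01010101110101001
count of 1: 9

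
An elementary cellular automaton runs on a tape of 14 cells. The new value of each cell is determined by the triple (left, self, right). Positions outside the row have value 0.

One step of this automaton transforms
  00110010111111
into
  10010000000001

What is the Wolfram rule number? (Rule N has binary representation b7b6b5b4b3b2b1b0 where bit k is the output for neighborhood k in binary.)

position 9: 111 → 0  (bit 7 = 0)
position 3: 110 → 1  (bit 6 = 1)
position 7: 101 → 0  (bit 5 = 0)
position 4: 100 → 0  (bit 4 = 0)
position 2: 011 → 0  (bit 3 = 0)
position 6: 010 → 0  (bit 2 = 0)
position 1: 001 → 0  (bit 1 = 0)
position 0: 000 → 1  (bit 0 = 1)
bits b7..b0 = 01000001 = 65

65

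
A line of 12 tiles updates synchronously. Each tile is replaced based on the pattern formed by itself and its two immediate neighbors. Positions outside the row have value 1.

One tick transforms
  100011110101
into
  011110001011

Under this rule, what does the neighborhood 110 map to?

0

At position 0 the neighborhood is 110; the next row has 0 there.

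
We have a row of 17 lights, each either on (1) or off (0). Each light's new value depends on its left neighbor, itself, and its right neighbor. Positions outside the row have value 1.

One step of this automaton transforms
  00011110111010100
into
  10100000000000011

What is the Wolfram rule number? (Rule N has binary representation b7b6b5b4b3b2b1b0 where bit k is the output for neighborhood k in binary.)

18

position 4: 111 → 0  (bit 7 = 0)
position 6: 110 → 0  (bit 6 = 0)
position 7: 101 → 0  (bit 5 = 0)
position 0: 100 → 1  (bit 4 = 1)
position 3: 011 → 0  (bit 3 = 0)
position 12: 010 → 0  (bit 2 = 0)
position 2: 001 → 1  (bit 1 = 1)
position 1: 000 → 0  (bit 0 = 0)
bits b7..b0 = 00010010 = 18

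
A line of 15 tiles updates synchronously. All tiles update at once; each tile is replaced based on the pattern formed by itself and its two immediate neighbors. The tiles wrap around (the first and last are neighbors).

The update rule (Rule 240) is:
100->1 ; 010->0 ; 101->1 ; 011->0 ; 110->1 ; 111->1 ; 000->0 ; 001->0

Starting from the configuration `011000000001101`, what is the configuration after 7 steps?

000110101100000

101100000000110
010110000000011
101011000000001
110101100000000
011010110000000
001101011000000
000110101100000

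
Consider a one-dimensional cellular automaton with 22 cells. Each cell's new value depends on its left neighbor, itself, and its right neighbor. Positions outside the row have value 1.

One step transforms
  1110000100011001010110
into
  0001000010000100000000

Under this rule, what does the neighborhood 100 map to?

1

At position 3 the neighborhood is 100; the next row has 1 there.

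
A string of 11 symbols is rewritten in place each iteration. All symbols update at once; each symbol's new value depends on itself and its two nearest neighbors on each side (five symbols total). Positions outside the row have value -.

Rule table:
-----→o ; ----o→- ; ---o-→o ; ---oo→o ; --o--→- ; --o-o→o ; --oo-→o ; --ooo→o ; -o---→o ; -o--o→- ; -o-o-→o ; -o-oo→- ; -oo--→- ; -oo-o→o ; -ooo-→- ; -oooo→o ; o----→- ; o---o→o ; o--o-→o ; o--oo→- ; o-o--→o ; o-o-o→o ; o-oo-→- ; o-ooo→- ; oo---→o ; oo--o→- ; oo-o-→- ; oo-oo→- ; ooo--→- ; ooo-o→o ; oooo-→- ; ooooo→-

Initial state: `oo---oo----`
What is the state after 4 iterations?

iteration 1: o-oooo-o-oo
iteration 2: o--o-o-o---
iteration 3: --ooooooo-o
iteration 4: -ooo----o-o

-ooo----o-o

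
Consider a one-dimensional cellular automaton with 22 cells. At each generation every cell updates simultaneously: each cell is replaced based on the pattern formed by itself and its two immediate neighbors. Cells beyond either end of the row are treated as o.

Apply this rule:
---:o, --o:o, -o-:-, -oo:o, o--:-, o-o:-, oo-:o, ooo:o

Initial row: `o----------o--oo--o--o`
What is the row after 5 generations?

o-ooooooooo-oooo-ooooo

generation 1: o-ooooooooo--ooo-o--oo
generation 2: o-ooooooooo-oooo---ooo
generation 3: o-ooooooooo-oooo-ooooo
generation 4: o-ooooooooo-oooo-ooooo  (fixed point — unchanged through generation 5)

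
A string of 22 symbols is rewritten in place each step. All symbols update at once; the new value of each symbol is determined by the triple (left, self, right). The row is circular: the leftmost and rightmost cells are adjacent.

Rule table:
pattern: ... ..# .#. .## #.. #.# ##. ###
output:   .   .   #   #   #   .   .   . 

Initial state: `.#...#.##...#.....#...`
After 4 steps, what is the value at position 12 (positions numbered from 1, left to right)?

.

.##..#.#.#..##....##..
.#.#.#.#.##.#.#...#.#.
.#.#.#.#.#..#.##..#.##
.#.#.#.#.##.#.#.#.#.#.
position 12 holds .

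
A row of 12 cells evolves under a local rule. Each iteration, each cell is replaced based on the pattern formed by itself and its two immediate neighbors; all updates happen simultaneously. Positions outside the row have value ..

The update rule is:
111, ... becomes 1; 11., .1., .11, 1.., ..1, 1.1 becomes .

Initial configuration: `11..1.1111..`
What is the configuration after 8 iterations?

..11..111..1

iteration 1: .......11..1
iteration 2: 111111......
iteration 3: .1111..11111
iteration 4: ..11....111.
iteration 5: 1....11..1..
iteration 6: ..11.......1
iteration 7: 1....11111..
iteration 8: ..11..111..1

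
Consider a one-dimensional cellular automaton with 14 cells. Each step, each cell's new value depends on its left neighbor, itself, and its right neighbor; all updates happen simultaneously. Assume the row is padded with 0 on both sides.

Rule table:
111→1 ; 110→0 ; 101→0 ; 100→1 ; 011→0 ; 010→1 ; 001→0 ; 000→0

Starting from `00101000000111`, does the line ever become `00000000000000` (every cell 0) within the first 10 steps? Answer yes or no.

step 1: 00101100000010
step 2: 00100010000011
step 3: 00110011000000
step 4: 00001000100000
step 5: 00001100110000
step 6: 00000010001000
step 7: 00000011001100
step 8: 00000000100010
step 9: 00000000110011
step 10: 00000000001000
step 10 is 00000000001000, still not uniform 0

no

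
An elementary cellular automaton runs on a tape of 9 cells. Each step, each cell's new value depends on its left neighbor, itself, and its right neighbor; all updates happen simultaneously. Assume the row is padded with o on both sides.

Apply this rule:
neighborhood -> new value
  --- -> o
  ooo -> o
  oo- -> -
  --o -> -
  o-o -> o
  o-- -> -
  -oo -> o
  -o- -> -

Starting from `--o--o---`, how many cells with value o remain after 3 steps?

step 1: -------o-
step 2: -ooooo--o
step 3: ooooo---o
count of o: 6

6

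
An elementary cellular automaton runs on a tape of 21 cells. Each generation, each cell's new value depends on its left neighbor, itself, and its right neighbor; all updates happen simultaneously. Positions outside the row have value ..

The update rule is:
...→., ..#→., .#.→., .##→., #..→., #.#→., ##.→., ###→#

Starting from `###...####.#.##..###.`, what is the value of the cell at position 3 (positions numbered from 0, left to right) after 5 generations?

.#.....##.........#..
.....................
.....................  (fixed point — unchanged through generation 5)
position 3 holds .

.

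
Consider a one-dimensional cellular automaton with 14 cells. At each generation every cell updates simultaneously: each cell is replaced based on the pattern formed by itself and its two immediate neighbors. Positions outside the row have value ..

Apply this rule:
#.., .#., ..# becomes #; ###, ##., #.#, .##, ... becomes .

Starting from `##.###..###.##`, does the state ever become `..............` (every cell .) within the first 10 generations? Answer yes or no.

......##......
.....#..#.....
....######....
...#......#...
..###....###..
.#...#..#...#.
###.######.###
..............
all cells are . at generation 8

yes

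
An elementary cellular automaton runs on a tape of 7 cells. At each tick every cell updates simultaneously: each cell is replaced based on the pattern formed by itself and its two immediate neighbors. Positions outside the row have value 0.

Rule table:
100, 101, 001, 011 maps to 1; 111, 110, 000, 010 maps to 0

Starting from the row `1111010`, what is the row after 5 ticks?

1010101

tick 1: 1000101
tick 2: 0101010
tick 3: 1010101
tick 4: 0101010  (repeats tick 2; period 2)
tick 5: 1010101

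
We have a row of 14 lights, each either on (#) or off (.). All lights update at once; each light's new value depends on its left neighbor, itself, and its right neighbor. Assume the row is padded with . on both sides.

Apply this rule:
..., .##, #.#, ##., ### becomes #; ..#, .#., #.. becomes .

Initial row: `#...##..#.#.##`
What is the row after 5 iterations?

########.#####

iteration 1: ..#.##...#.###
iteration 2: #..###.#..####
iteration 3: ...####...####
iteration 4: ##.####.#.####
iteration 5: ########.#####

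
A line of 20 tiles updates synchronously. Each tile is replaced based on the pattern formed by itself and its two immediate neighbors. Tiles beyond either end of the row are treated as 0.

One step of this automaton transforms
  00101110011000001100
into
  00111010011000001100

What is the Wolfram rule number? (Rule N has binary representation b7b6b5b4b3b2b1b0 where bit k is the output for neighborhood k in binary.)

position 5: 111 → 0  (bit 7 = 0)
position 6: 110 → 1  (bit 6 = 1)
position 3: 101 → 1  (bit 5 = 1)
position 7: 100 → 0  (bit 4 = 0)
position 4: 011 → 1  (bit 3 = 1)
position 2: 010 → 1  (bit 2 = 1)
position 1: 001 → 0  (bit 1 = 0)
position 0: 000 → 0  (bit 0 = 0)
bits b7..b0 = 01101100 = 108

108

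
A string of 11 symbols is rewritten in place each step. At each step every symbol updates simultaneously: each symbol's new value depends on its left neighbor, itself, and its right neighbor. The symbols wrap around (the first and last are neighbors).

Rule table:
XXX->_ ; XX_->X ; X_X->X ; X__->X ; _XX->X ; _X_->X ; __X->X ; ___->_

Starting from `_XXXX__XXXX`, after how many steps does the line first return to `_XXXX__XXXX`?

XX__XXXX__X
_XXXX__XXXX

2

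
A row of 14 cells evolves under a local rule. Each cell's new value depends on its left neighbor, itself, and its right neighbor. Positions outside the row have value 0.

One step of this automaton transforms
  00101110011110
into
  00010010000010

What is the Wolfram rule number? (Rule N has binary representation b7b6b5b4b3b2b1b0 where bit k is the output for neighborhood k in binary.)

96

position 5: 111 → 0  (bit 7 = 0)
position 6: 110 → 1  (bit 6 = 1)
position 3: 101 → 1  (bit 5 = 1)
position 7: 100 → 0  (bit 4 = 0)
position 4: 011 → 0  (bit 3 = 0)
position 2: 010 → 0  (bit 2 = 0)
position 1: 001 → 0  (bit 1 = 0)
position 0: 000 → 0  (bit 0 = 0)
bits b7..b0 = 01100000 = 96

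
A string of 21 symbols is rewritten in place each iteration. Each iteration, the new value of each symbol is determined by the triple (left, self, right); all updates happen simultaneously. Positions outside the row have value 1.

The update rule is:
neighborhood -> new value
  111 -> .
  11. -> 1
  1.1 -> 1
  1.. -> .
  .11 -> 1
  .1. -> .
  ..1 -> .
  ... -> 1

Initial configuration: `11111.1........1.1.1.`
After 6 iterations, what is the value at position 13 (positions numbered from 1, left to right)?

1

....11..111111..1.1.1
.11.11..1....1...1.11
111111....11...1..11.
.....1.11.11.1....111
.111..1111111..11.1..
11.1..1.....1..111...
position 13 holds 1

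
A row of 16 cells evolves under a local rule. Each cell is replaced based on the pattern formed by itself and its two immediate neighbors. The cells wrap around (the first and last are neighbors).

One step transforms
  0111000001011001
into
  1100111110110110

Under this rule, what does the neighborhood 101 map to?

1

At position 0 the neighborhood is 101; the next row has 1 there.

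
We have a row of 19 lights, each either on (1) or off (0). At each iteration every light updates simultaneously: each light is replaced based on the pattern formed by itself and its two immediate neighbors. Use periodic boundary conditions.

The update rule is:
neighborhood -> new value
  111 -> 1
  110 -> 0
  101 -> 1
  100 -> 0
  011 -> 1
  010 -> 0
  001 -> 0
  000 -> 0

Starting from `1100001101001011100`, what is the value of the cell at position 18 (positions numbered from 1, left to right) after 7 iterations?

1000001010000111000
0000000100000110000
0000000000000100000
0000000000000000000
0000000000000000000  (fixed point — unchanged through iteration 7)
position 18 holds 0

0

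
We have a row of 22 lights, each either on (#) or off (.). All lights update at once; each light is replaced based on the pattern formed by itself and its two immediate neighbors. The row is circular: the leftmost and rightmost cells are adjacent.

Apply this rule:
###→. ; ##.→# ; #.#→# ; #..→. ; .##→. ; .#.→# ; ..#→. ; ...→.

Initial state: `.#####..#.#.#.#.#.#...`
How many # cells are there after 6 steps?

2

step 1: .....#..###########...
step 2: .....#............#...
step 3: .....#............#...  (fixed point — unchanged through step 6)
count of #: 2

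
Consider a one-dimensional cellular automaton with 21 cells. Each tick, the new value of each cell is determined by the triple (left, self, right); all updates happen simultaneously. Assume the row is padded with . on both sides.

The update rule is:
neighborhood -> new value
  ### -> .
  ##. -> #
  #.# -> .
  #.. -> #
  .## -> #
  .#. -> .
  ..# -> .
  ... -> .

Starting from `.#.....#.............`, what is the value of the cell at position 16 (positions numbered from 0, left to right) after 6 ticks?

.

..#.....#............
...#.....#...........
....#.....#..........
.....#.....#.........
......#.....#........
.......#.....#.......
position 16 holds .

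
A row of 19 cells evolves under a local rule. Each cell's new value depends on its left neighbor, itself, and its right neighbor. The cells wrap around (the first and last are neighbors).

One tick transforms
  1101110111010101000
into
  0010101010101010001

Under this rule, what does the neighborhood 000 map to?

At position 17 the neighborhood is 000; the next row has 0 there.

0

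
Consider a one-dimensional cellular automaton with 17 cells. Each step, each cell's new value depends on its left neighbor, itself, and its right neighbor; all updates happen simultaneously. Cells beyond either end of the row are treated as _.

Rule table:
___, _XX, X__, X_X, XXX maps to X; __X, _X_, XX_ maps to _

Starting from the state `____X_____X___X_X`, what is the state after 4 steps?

_X_XXX_X_X_X_X_XX

XXX__XXXX__XX__X_
XX_X_XXX_X_X_X__X
X_X_XXX_X_X_X_X__
_X_XXX_X_X_X_X_XX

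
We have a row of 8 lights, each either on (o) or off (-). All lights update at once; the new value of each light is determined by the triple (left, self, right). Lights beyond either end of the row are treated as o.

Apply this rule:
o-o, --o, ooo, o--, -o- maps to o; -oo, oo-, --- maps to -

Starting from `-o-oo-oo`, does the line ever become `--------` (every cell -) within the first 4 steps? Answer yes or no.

ooo--o-o
oo-oooo-
o-o-oo-o
-ooo--o-
step 4 is -ooo--o-, still not uniform -

no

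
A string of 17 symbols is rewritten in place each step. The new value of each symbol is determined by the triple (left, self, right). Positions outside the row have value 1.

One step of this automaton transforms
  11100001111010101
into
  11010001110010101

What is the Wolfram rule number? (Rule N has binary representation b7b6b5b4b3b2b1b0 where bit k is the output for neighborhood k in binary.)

156

position 0: 111 → 1  (bit 7 = 1)
position 2: 110 → 0  (bit 6 = 0)
position 11: 101 → 0  (bit 5 = 0)
position 3: 100 → 1  (bit 4 = 1)
position 7: 011 → 1  (bit 3 = 1)
position 12: 010 → 1  (bit 2 = 1)
position 6: 001 → 0  (bit 1 = 0)
position 4: 000 → 0  (bit 0 = 0)
bits b7..b0 = 10011100 = 156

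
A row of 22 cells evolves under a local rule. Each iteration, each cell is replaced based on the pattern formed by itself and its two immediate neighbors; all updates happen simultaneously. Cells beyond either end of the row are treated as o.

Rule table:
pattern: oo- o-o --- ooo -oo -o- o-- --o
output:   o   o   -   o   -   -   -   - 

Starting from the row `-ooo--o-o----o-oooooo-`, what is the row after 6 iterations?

o-oo---o------o-oooooo
oo-o-----------o-ooooo
ooo-------------o-oooo
ooo--------------o-ooo
ooo---------------o-oo
ooo----------------o-o

ooo----------------o-o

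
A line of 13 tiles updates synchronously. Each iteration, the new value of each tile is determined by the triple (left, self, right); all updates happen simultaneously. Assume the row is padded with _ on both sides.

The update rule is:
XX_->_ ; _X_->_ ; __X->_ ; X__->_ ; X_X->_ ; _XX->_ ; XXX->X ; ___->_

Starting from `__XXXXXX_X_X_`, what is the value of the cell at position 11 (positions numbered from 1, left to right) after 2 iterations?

_

___XXXX______
____XX_______
position 11 holds _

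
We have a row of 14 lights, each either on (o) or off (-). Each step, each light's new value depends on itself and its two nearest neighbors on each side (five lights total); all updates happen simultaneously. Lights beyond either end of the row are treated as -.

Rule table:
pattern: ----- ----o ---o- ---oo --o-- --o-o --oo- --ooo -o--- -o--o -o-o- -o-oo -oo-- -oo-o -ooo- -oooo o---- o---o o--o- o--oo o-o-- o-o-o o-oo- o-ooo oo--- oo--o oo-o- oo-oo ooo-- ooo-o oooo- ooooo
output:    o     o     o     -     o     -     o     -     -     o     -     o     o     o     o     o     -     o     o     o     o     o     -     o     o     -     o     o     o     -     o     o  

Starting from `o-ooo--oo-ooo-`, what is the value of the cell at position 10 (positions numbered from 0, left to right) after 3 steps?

o

-oooo-oooooooo
--oo-ooooooooo
o-oooooooooooo
position 10 holds o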